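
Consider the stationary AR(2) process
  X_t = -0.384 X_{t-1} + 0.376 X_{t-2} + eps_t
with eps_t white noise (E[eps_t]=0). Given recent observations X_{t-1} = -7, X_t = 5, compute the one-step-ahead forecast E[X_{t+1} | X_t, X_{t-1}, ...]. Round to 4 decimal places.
E[X_{t+1} \mid \mathcal F_t] = -4.5520

For an AR(p) model X_t = c + sum_i phi_i X_{t-i} + eps_t, the
one-step-ahead conditional mean is
  E[X_{t+1} | X_t, ...] = c + sum_i phi_i X_{t+1-i}.
Substitute known values:
  E[X_{t+1} | ...] = (-0.384) * (5) + (0.376) * (-7)
                   = -4.5520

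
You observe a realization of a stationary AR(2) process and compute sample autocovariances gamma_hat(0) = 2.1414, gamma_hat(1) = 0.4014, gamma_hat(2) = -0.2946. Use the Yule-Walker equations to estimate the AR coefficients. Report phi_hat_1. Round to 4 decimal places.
\hat\phi_{1} = 0.2210

The Yule-Walker equations for an AR(p) process read, in matrix form,
  Gamma_p phi = r_p,   with   (Gamma_p)_{ij} = gamma(|i - j|),
                       (r_p)_i = gamma(i),   i,j = 1..p.
Substitute the sample gammas (Toeplitz matrix and right-hand side of size 2):
  Gamma_p = [[2.1414, 0.4014], [0.4014, 2.1414]]
  r_p     = [0.4014, -0.2946]
Written out:
  2.1414 phi_1 + 0.4014 phi_2 = 0.4014
  0.4014 phi_1 + 2.1414 phi_2 = -0.2946
Solve by Cramer's rule:
  det = gamma(0)^2 - gamma(1)^2 = (2.1414)^2 - (0.4014)^2 = 4.58559396 - 0.16112196 = 4.424472
  phi_hat_1 = [gamma(1) gamma(0) - gamma(1) gamma(2)] / det = [(0.4014)(2.1414) - (0.4014)(-0.2946)] / 4.424472 = 0.9778104 / 4.424472 = 0.221
  phi_hat_2 = [gamma(0) gamma(2) - gamma(1)^2] / det = [(2.1414)(-0.2946) - (0.4014)^2] / 4.424472 = -0.7919784 / 4.424472 = -0.179
So phi_hat = [0.2210, -0.1790].
Therefore phi_hat_1 = 0.2210.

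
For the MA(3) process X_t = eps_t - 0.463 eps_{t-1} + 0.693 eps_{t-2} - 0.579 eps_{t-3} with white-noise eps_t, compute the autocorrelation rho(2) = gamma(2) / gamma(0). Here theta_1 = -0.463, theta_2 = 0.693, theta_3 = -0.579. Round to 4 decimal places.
\rho(2) = 0.4735

For an MA(q) process with theta_0 = 1, the autocovariance is
  gamma(k) = sigma^2 * sum_{i=0..q-k} theta_i * theta_{i+k},
and rho(k) = gamma(k) / gamma(0). Sigma^2 cancels.
  numerator   = (1)*(0.693) + (-0.463)*(-0.579) = 0.961077.
  denominator = (1)^2 + (-0.463)^2 + (0.693)^2 + (-0.579)^2 = 2.029859.
  rho(2) = 0.961077 / 2.029859 = 0.4735.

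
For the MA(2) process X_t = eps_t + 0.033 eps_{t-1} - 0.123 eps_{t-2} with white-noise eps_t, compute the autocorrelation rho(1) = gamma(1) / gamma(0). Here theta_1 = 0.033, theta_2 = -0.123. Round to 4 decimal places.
\rho(1) = 0.0285

For an MA(q) process with theta_0 = 1, the autocovariance is
  gamma(k) = sigma^2 * sum_{i=0..q-k} theta_i * theta_{i+k},
and rho(k) = gamma(k) / gamma(0). Sigma^2 cancels.
  numerator   = (1)*(0.033) + (0.033)*(-0.123) = 0.028941.
  denominator = (1)^2 + (0.033)^2 + (-0.123)^2 = 1.016218.
  rho(1) = 0.028941 / 1.016218 = 0.0285.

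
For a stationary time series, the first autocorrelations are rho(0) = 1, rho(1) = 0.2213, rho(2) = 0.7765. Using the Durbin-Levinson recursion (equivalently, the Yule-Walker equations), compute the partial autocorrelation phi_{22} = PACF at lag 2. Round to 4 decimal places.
\phi_{22} = 0.7650

The PACF at lag k is phi_{kk}, the last component of the solution
to the Yule-Walker system G_k phi = r_k where
  (G_k)_{ij} = rho(|i - j|), (r_k)_i = rho(i), i,j = 1..k.
Equivalently, Durbin-Levinson gives phi_{kk} iteratively:
  phi_{11} = rho(1)
  phi_{kk} = [rho(k) - sum_{j=1..k-1} phi_{k-1,j} rho(k-j)]
            / [1 - sum_{j=1..k-1} phi_{k-1,j} rho(j)],
  phi_{k,j} = phi_{k-1,j} - phi_{kk} phi_{k-1,k-j},  j = 1..k-1.
Step k = 1:
  phi_11 = rho(1) = 0.2213.
Step k = 2:
  phi_22 = [rho(2) - phi_11 rho(1)] / [1 - phi_11 rho(1)] = [0.7765 - (0.2213)(0.2213)] / [1 - (0.2213)(0.2213)]
         = 0.72752631 / 0.95102631 = 0.765.
Therefore phi_{22} = 0.7650.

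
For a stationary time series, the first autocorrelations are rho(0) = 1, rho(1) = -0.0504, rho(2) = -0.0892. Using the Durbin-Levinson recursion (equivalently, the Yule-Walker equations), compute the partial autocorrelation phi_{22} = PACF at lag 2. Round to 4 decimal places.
\phi_{22} = -0.0920

The PACF at lag k is phi_{kk}, the last component of the solution
to the Yule-Walker system G_k phi = r_k where
  (G_k)_{ij} = rho(|i - j|), (r_k)_i = rho(i), i,j = 1..k.
Equivalently, Durbin-Levinson gives phi_{kk} iteratively:
  phi_{11} = rho(1)
  phi_{kk} = [rho(k) - sum_{j=1..k-1} phi_{k-1,j} rho(k-j)]
            / [1 - sum_{j=1..k-1} phi_{k-1,j} rho(j)],
  phi_{k,j} = phi_{k-1,j} - phi_{kk} phi_{k-1,k-j},  j = 1..k-1.
Step k = 1:
  phi_11 = rho(1) = -0.0504.
Step k = 2:
  phi_22 = [rho(2) - phi_11 rho(1)] / [1 - phi_11 rho(1)] = [-0.0892 - (-0.0504)(-0.0504)] / [1 - (-0.0504)(-0.0504)]
         = -0.09174016 / 0.99745984 = -0.092.
Therefore phi_{22} = -0.0920.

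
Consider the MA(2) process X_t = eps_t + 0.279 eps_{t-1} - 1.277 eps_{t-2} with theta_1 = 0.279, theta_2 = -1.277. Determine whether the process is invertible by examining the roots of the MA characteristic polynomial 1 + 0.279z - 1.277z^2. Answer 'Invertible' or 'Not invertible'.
\text{Not invertible}

The MA(q) characteristic polynomial is P(z) = 1 + 0.279z - 1.277z^2.
Invertibility requires all roots to lie outside the unit circle, i.e. |z| > 1 for every root.
Set 1 + (0.279) z + (-1.277) z^2 = 0, i.e. a z^2 + b z + c = 0 with a = -1.277, b = 0.279, c = 1.
Discriminant D = b^2 - 4ac = (0.279)^2 - 4*(-1.277)*1 = 0.077841 - (-5.108) = 5.185841.
D >= 0, so the roots are real: z = (-b +/- sqrt(D)) / (2a) = (-0.279 +/- 2.277244) / (-2.554).
  z_1 = (-0.279 + 2.277244) / (-2.554) = -0.7824,   |z_1| = 0.7824.
  z_2 = (-0.279 - 2.277244) / (-2.554) = 1.0009,   |z_2| = 1.0009.
Moduli of all roots: 0.7824, 1.0009.
All moduli strictly greater than 1? No.
Verdict: Not invertible.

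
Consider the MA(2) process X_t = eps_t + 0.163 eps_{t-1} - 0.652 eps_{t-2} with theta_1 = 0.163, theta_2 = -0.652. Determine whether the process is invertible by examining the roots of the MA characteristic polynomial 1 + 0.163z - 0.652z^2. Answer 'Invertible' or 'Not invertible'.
\text{Invertible}

The MA(q) characteristic polynomial is P(z) = 1 + 0.163z - 0.652z^2.
Invertibility requires all roots to lie outside the unit circle, i.e. |z| > 1 for every root.
Set 1 + (0.163) z + (-0.652) z^2 = 0, i.e. a z^2 + b z + c = 0 with a = -0.652, b = 0.163, c = 1.
Discriminant D = b^2 - 4ac = (0.163)^2 - 4*(-0.652)*1 = 0.026569 - (-2.608) = 2.634569.
D >= 0, so the roots are real: z = (-b +/- sqrt(D)) / (2a) = (-0.163 +/- 1.623136) / (-1.304).
  z_1 = (-0.163 + 1.623136) / (-1.304) = -1.1197,   |z_1| = 1.1197.
  z_2 = (-0.163 - 1.623136) / (-1.304) = 1.3697,   |z_2| = 1.3697.
Moduli of all roots: 1.1197, 1.3697.
All moduli strictly greater than 1? Yes.
Verdict: Invertible.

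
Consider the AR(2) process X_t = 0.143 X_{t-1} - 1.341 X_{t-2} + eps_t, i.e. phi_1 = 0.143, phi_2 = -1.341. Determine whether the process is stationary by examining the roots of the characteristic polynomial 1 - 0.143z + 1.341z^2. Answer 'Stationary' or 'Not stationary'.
\text{Not stationary}

The AR(p) characteristic polynomial is P(z) = 1 - 0.143z + 1.341z^2.
Stationarity requires all roots to lie outside the unit circle, i.e. |z| > 1 for every root.
Set 1 + (-0.143) z + (1.341) z^2 = 0, i.e. a z^2 + b z + c = 0 with a = 1.341, b = -0.143, c = 1.
Discriminant D = b^2 - 4ac = (-0.143)^2 - 4*(1.341)*1 = 0.020449 - (5.364) = -5.343551.
D < 0, so the roots are the complex-conjugate pair z = (-b +/- i sqrt(-D)) / (2a) = 0.0533 +/- 0.8619i.
For a conjugate pair |z|^2 = z * conj(z) = (product of roots) = c/a = 1/(1.341) = 0.745712, so |z| = sqrt(0.745712) = 0.8635 for both roots.
Moduli of all roots: 0.8635, 0.8635.
All moduli strictly greater than 1? No.
Verdict: Not stationary.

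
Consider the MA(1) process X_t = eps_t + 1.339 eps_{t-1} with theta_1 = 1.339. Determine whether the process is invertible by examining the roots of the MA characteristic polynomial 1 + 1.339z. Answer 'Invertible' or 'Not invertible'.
\text{Not invertible}

The MA(q) characteristic polynomial is P(z) = 1 + 1.339z.
Invertibility requires all roots to lie outside the unit circle, i.e. |z| > 1 for every root.
This is linear in z: 1 + (1.339) z = 0  =>  z = -1/(1.339) = -0.746826,  |z| = 0.746826.
Moduli of all roots: 0.7468.
All moduli strictly greater than 1? No.
Verdict: Not invertible.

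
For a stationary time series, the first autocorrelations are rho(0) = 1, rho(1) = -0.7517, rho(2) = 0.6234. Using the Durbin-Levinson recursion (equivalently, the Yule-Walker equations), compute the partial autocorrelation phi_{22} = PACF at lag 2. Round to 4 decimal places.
\phi_{22} = 0.1341

The PACF at lag k is phi_{kk}, the last component of the solution
to the Yule-Walker system G_k phi = r_k where
  (G_k)_{ij} = rho(|i - j|), (r_k)_i = rho(i), i,j = 1..k.
Equivalently, Durbin-Levinson gives phi_{kk} iteratively:
  phi_{11} = rho(1)
  phi_{kk} = [rho(k) - sum_{j=1..k-1} phi_{k-1,j} rho(k-j)]
            / [1 - sum_{j=1..k-1} phi_{k-1,j} rho(j)],
  phi_{k,j} = phi_{k-1,j} - phi_{kk} phi_{k-1,k-j},  j = 1..k-1.
Step k = 1:
  phi_11 = rho(1) = -0.7517.
Step k = 2:
  phi_22 = [rho(2) - phi_11 rho(1)] / [1 - phi_11 rho(1)] = [0.6234 - (-0.7517)(-0.7517)] / [1 - (-0.7517)(-0.7517)]
         = 0.05834711 / 0.43494711 = 0.1341.
Therefore phi_{22} = 0.1341.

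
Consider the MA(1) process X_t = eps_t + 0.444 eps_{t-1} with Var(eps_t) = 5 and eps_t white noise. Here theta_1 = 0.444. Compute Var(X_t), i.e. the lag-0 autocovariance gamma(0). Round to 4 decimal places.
\gamma(0) = 5.9857

For an MA(q) process X_t = eps_t + sum_i theta_i eps_{t-i} with
Var(eps_t) = sigma^2, the variance is
  gamma(0) = sigma^2 * (1 + sum_i theta_i^2).
  sum_i theta_i^2 = (0.444)^2 = 0.197136.
  gamma(0) = 5 * (1 + 0.197136) = 5 * 1.197136 = 5.98568, which rounds to 5.9857.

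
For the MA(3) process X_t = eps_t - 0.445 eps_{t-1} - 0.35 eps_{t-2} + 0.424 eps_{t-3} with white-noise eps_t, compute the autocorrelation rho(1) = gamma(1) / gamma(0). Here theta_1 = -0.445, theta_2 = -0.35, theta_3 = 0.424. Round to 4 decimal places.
\rho(1) = -0.2917

For an MA(q) process with theta_0 = 1, the autocovariance is
  gamma(k) = sigma^2 * sum_{i=0..q-k} theta_i * theta_{i+k},
and rho(k) = gamma(k) / gamma(0). Sigma^2 cancels.
  numerator   = (1)*(-0.445) + (-0.445)*(-0.35) + (-0.35)*(0.424) = -0.43765.
  denominator = (1)^2 + (-0.445)^2 + (-0.35)^2 + (0.424)^2 = 1.500301.
  rho(1) = -0.43765 / 1.500301 = -0.2917.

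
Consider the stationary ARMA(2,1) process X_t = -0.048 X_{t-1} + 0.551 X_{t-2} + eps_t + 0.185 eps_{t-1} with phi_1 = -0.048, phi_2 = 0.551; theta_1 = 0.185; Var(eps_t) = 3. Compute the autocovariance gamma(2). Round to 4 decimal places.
\gamma(2) = 2.3512

Multiply the model equation by X_{t-k} and take expectations. With theta_0 = psi_0 = 1 and psi_j the MA(infinity) weights, this gives
  gamma(k) - sum_i phi_i gamma(k-i) = c_k,
  c_k = sigma^2 * sum_{j=k..q} theta_j psi_{j-k}   (c_k = 0 for k > q),
using gamma(-m) = gamma(m).
psi-weights needed (psi_j = theta_j + sum_i phi_i psi_{j-i}):
  psi_1 = theta_1 + phi_1 = 0.185 + (-0.048) = 0.137
Right-hand sides:
  c_0 = sigma^2 (1 + theta_1 psi_1) = 3 * (1 + (0.185)(0.137)) = 3 * 1.025345 = 3.076035
  c_1 = sigma^2 theta_1 = 3 * (0.185) = 0.555
  c_2 = 0
Equations for k = 0, 1, 2 (AR order 2, c_2 = 0):
  (E0) gamma(0) = phi_1 gamma(1) + phi_2 gamma(2) + c_0
  (E1) gamma(1) = phi_1 gamma(0) + phi_2 gamma(1) + c_1
  (E2) gamma(2) = phi_1 gamma(1) + phi_2 gamma(0)
From (E1): gamma(1) = A gamma(0) + B with
  A = phi_1 / (1 - phi_2) = -0.048 / 0.449 = -0.106904,   B = c_1 / (1 - phi_2) = 0.555 / 0.449 = 1.23608.
Insert (E2) into (E0): gamma(0) (1 - phi_2^2) = phi_1 (1 + phi_2) gamma(1) + c_0.
  phi_1 (1 + phi_2) = (-0.048)(1.551) = -0.074448,   1 - phi_2^2 = 0.696399.
Replace gamma(1) by A gamma(0) + B and collect gamma(0):
  gamma(0) [0.696399 - (-0.074448)(-0.106904)] = (-0.074448)(1.23608) + 3.076035
  gamma(0) * 0.68844 = 2.984011
  gamma(0) = 2.984011 / 0.68844 = 4.334452.
  gamma(1) = A gamma(0) + B = (-0.106904)(4.334452) + (1.23608) = 0.772709.
  gamma(2) = phi_1 gamma(1) + phi_2 gamma(0) = (-0.048)(0.772709) + (0.551)(4.334452) = 2.351193.
Therefore gamma(2) = 2.3512 (to 4 decimal places).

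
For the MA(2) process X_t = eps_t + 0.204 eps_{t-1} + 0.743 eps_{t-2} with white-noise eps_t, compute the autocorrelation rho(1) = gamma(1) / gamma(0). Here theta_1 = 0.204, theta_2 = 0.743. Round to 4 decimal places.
\rho(1) = 0.2231

For an MA(q) process with theta_0 = 1, the autocovariance is
  gamma(k) = sigma^2 * sum_{i=0..q-k} theta_i * theta_{i+k},
and rho(k) = gamma(k) / gamma(0). Sigma^2 cancels.
  numerator   = (1)*(0.204) + (0.204)*(0.743) = 0.355572.
  denominator = (1)^2 + (0.204)^2 + (0.743)^2 = 1.593665.
  rho(1) = 0.355572 / 1.593665 = 0.2231.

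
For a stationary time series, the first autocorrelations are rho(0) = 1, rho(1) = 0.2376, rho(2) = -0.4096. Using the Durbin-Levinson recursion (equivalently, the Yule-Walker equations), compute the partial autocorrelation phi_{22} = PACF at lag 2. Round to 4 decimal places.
\phi_{22} = -0.4939

The PACF at lag k is phi_{kk}, the last component of the solution
to the Yule-Walker system G_k phi = r_k where
  (G_k)_{ij} = rho(|i - j|), (r_k)_i = rho(i), i,j = 1..k.
Equivalently, Durbin-Levinson gives phi_{kk} iteratively:
  phi_{11} = rho(1)
  phi_{kk} = [rho(k) - sum_{j=1..k-1} phi_{k-1,j} rho(k-j)]
            / [1 - sum_{j=1..k-1} phi_{k-1,j} rho(j)],
  phi_{k,j} = phi_{k-1,j} - phi_{kk} phi_{k-1,k-j},  j = 1..k-1.
Step k = 1:
  phi_11 = rho(1) = 0.2376.
Step k = 2:
  phi_22 = [rho(2) - phi_11 rho(1)] / [1 - phi_11 rho(1)] = [-0.4096 - (0.2376)(0.2376)] / [1 - (0.2376)(0.2376)]
         = -0.46605376 / 0.94354624 = -0.4939.
Therefore phi_{22} = -0.4939.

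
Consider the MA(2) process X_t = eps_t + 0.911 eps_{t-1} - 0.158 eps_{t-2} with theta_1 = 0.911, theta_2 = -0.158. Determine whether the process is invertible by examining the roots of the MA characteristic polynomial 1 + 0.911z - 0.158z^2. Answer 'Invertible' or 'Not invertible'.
\text{Not invertible}

The MA(q) characteristic polynomial is P(z) = 1 + 0.911z - 0.158z^2.
Invertibility requires all roots to lie outside the unit circle, i.e. |z| > 1 for every root.
Set 1 + (0.911) z + (-0.158) z^2 = 0, i.e. a z^2 + b z + c = 0 with a = -0.158, b = 0.911, c = 1.
Discriminant D = b^2 - 4ac = (0.911)^2 - 4*(-0.158)*1 = 0.829921 - (-0.632) = 1.461921.
D >= 0, so the roots are real: z = (-b +/- sqrt(D)) / (2a) = (-0.911 +/- 1.209099) / (-0.316).
  z_1 = (-0.911 + 1.209099) / (-0.316) = -0.9434,   |z_1| = 0.9434.
  z_2 = (-0.911 - 1.209099) / (-0.316) = 6.7092,   |z_2| = 6.7092.
Moduli of all roots: 0.9434, 6.7092.
All moduli strictly greater than 1? No.
Verdict: Not invertible.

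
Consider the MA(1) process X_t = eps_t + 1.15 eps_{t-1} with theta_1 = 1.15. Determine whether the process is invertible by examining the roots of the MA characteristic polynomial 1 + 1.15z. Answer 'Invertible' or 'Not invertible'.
\text{Not invertible}

The MA(q) characteristic polynomial is P(z) = 1 + 1.15z.
Invertibility requires all roots to lie outside the unit circle, i.e. |z| > 1 for every root.
This is linear in z: 1 + (1.15) z = 0  =>  z = -1/(1.15) = -0.869565,  |z| = 0.869565.
Moduli of all roots: 0.8696.
All moduli strictly greater than 1? No.
Verdict: Not invertible.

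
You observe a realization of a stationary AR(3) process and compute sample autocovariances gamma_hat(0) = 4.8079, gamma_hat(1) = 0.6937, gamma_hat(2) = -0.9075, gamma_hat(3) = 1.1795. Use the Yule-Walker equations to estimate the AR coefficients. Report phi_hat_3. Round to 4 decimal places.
\hat\phi_{3} = 0.3310

The Yule-Walker equations for an AR(p) process read, in matrix form,
  Gamma_p phi = r_p,   with   (Gamma_p)_{ij} = gamma(|i - j|),
                       (r_p)_i = gamma(i),   i,j = 1..p.
Substitute the sample gammas (Toeplitz matrix and right-hand side of size 3):
  Gamma_p = [[4.8079, 0.6937, -0.9075], [0.6937, 4.8079, 0.6937], [-0.9075, 0.6937, 4.8079]]
  r_p     = [0.6937, -0.9075, 1.1795]
Written out (R1..R3):
  (R1) 4.8079 phi_1 + 0.6937 phi_2 - 0.9075 phi_3 = 0.6937
  (R2) 0.6937 phi_1 + 4.8079 phi_2 + 0.6937 phi_3 = -0.9075
  (R3) -0.9075 phi_1 + 0.6937 phi_2 + 4.8079 phi_3 = 1.1795
Gaussian elimination:
  R2 <- R2 - (0.6937/4.8079) R1 = R2 - (0.144283) R1:  4.707811 phi_2 + 0.824637 phi_3 = -1.007589
  R3 <- R3 - (-0.9075/4.8079) R1 = R3 - (-0.188752) R1:  0.824637 phi_2 + 4.636608 phi_3 = 1.310437
  R3 <- R3 - (0.824637/4.707811) R2 = R3 - (0.175164) R2:  4.492161 phi_3 = 1.48693
Back-substitution:
  phi_hat_3 = 1.48693 / 4.492161 = 0.331006
  phi_hat_2 = (-1.007589 - (0.824637)(0.331006)) / 4.707811 = -0.272005
  phi_hat_1 = (0.6937 - (0.6937)(-0.272005) - (-0.9075)(0.331006)) / 4.8079 = 0.246007
So phi_hat = [0.2460, -0.2720, 0.3310].
Therefore phi_hat_3 = 0.3310.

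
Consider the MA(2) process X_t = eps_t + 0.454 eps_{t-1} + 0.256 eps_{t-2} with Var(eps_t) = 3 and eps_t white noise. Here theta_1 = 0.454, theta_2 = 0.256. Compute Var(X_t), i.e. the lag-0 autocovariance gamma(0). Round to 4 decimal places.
\gamma(0) = 3.8150

For an MA(q) process X_t = eps_t + sum_i theta_i eps_{t-i} with
Var(eps_t) = sigma^2, the variance is
  gamma(0) = sigma^2 * (1 + sum_i theta_i^2).
  sum_i theta_i^2 = (0.454)^2 + (0.256)^2 = 0.206116 + 0.065536 = 0.271652.
  gamma(0) = 3 * (1 + 0.271652) = 3 * 1.271652 = 3.814956, which rounds to 3.8150.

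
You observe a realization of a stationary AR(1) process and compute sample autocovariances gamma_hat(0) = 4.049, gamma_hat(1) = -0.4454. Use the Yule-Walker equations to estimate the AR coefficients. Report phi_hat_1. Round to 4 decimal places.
\hat\phi_{1} = -0.1100

The Yule-Walker equations for an AR(p) process read, in matrix form,
  Gamma_p phi = r_p,   with   (Gamma_p)_{ij} = gamma(|i - j|),
                       (r_p)_i = gamma(i),   i,j = 1..p.
Substitute the sample gammas (Toeplitz matrix and right-hand side of size 1):
  Gamma_p = [[4.049]]
  r_p     = [-0.4454]
With p = 1 this is the single equation gamma(0) phi_1 = gamma(1):
  phi_hat_1 = gamma(1) / gamma(0) = -0.4454 / 4.049 = -0.1100.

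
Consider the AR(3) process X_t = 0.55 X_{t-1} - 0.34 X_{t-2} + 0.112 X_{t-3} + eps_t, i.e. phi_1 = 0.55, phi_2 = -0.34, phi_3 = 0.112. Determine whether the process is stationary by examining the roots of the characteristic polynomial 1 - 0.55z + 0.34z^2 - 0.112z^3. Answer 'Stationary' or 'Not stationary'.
\text{Stationary}

The AR(p) characteristic polynomial is P(z) = 1 - 0.55z + 0.34z^2 - 0.112z^3.
Stationarity requires all roots to lie outside the unit circle, i.e. |z| > 1 for every root.
Degree 3: look for a simple real root z0 first, then factor out (1 - z/z0) and solve the remaining quadratic.
Testing z0 = 2.5: P(2.5) = 1 + (-0.55)(2.5) + (0.34)(2.5)^2 + (-0.112)(2.5)^3
  = 1 + (-1.375) + (2.125) + (-1.75) = 0.  So z_0 = 2.5 is a root, |z_0| = 2.5.
Divide out the factor (1 - 0.4 z) = (1 - z/z0) (since 1/z0 = 0.4):
  P(z) = (1 - 0.4 z)(1 + (-0.15) z + (0.28) z^2)
  [check: z-coef -0.15 - (0.4) = -0.55; z^2-coef 0.28 - (0.4)(-0.15) = 0.34; z^3-coef -(0.4)(0.28) = -0.112.]
Remaining roots from the quadratic factor 1 + (-0.15) z + (0.28) z^2:
  Set 1 + (-0.15) z + (0.28) z^2 = 0, i.e. a z^2 + b z + c = 0 with a = 0.28, b = -0.15, c = 1.
  Discriminant D = b^2 - 4ac = (-0.15)^2 - 4*(0.28)*1 = 0.0225 - (1.12) = -1.0975.
  D < 0, so the roots are the complex-conjugate pair z = (-b +/- i sqrt(-D)) / (2a) = 0.2679 +/- 1.8707i.
  For a conjugate pair |z|^2 = z * conj(z) = (product of roots) = c/a = 1/(0.28) = 3.571429, so |z| = sqrt(3.571429) = 1.8898 for both roots.
Moduli of all roots: 2.5000, 1.8898, 1.8898.
All moduli strictly greater than 1? Yes.
Verdict: Stationary.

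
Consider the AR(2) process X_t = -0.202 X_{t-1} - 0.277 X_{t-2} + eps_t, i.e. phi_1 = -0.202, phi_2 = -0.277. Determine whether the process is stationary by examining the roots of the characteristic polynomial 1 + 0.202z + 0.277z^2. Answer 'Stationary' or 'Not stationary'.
\text{Stationary}

The AR(p) characteristic polynomial is P(z) = 1 + 0.202z + 0.277z^2.
Stationarity requires all roots to lie outside the unit circle, i.e. |z| > 1 for every root.
Set 1 + (0.202) z + (0.277) z^2 = 0, i.e. a z^2 + b z + c = 0 with a = 0.277, b = 0.202, c = 1.
Discriminant D = b^2 - 4ac = (0.202)^2 - 4*(0.277)*1 = 0.040804 - (1.108) = -1.067196.
D < 0, so the roots are the complex-conjugate pair z = (-b +/- i sqrt(-D)) / (2a) = -0.3646 +/- 1.8647i.
For a conjugate pair |z|^2 = z * conj(z) = (product of roots) = c/a = 1/(0.277) = 3.610108, so |z| = sqrt(3.610108) = 1.9 for both roots.
Moduli of all roots: 1.9000, 1.9000.
All moduli strictly greater than 1? Yes.
Verdict: Stationary.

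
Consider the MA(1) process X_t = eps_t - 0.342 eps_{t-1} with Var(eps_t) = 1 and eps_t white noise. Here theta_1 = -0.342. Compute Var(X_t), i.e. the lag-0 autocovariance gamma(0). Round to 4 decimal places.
\gamma(0) = 1.1170

For an MA(q) process X_t = eps_t + sum_i theta_i eps_{t-i} with
Var(eps_t) = sigma^2, the variance is
  gamma(0) = sigma^2 * (1 + sum_i theta_i^2).
  sum_i theta_i^2 = (-0.342)^2 = 0.116964.
  gamma(0) = 1 * (1 + 0.116964) = 1 * 1.116964 = 1.116964, which rounds to 1.1170.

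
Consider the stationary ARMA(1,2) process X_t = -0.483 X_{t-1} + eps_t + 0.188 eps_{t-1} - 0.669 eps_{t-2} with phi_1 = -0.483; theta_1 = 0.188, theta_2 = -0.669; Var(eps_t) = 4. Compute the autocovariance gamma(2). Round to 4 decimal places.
\gamma(2) = -2.0687

Multiply the model equation by X_{t-k} and take expectations. With theta_0 = psi_0 = 1 and psi_j the MA(infinity) weights, this gives
  gamma(k) - sum_i phi_i gamma(k-i) = c_k,
  c_k = sigma^2 * sum_{j=k..q} theta_j psi_{j-k}   (c_k = 0 for k > q),
using gamma(-m) = gamma(m).
psi-weights needed (psi_j = theta_j + sum_i phi_i psi_{j-i}):
  psi_1 = theta_1 + phi_1 = 0.188 + (-0.483) = -0.295
  psi_2 = theta_2 + phi_1 psi_1 = -0.669 + (-0.483)(-0.295) = -0.526515
Right-hand sides:
  c_0 = sigma^2 (1 + theta_1 psi_1 + theta_2 psi_2) = 4 * (1 + (0.188)(-0.295) + (-0.669)(-0.526515)) = 4 * 1.296779 = 5.187114
  c_1 = sigma^2 (theta_1 + theta_2 psi_1) = 4 * (0.188 + (-0.669)(-0.295)) = 1.54142
  c_2 = sigma^2 theta_2 = 4 * (-0.669) = -2.676
Equations for k = 0 and k = 1 (AR order 1):
  gamma(0) = phi_1 gamma(1) + c_0
  gamma(1) = phi_1 gamma(0) + c_1
Substituting the second into the first: gamma(0) (1 - phi_1^2) = c_0 + phi_1 c_1, so
  gamma(0) = (c_0 + phi_1 c_1) / (1 - phi_1^2) = (5.187114 + (-0.483)(1.54142)) / (1 - (-0.483)^2) = 4.442608 / 0.766711 = 5.794371.
  gamma(1) = phi_1 gamma(0) + c_1 = (-0.483)(5.794371) + (1.54142) = -1.257261.
For k = 2: gamma(2) = phi_1 gamma(1) + c_2
  = (-0.483)(-1.257261) + (-2.676) = -2.068743.
Therefore gamma(2) = -2.0687 (to 4 decimal places).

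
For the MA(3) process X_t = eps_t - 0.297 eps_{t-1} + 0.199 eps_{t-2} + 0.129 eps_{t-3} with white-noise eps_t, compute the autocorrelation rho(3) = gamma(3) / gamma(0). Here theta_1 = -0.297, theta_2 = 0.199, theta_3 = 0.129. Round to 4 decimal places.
\rho(3) = 0.1127

For an MA(q) process with theta_0 = 1, the autocovariance is
  gamma(k) = sigma^2 * sum_{i=0..q-k} theta_i * theta_{i+k},
and rho(k) = gamma(k) / gamma(0). Sigma^2 cancels.
  numerator   = (1)*(0.129) = 0.129.
  denominator = (1)^2 + (-0.297)^2 + (0.199)^2 + (0.129)^2 = 1.144451.
  rho(3) = 0.129 / 1.144451 = 0.1127.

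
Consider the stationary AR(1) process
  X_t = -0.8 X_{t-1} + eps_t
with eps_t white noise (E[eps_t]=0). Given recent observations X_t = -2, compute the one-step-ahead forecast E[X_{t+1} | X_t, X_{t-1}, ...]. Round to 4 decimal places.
E[X_{t+1} \mid \mathcal F_t] = 1.6000

For an AR(p) model X_t = c + sum_i phi_i X_{t-i} + eps_t, the
one-step-ahead conditional mean is
  E[X_{t+1} | X_t, ...] = c + sum_i phi_i X_{t+1-i}.
Substitute known values:
  E[X_{t+1} | ...] = (-0.8) * (-2)
                   = 1.6000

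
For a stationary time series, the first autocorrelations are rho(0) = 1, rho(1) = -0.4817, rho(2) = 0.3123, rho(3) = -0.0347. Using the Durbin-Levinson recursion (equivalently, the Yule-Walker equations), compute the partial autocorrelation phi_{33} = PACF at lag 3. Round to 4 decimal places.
\phi_{33} = 0.1979

The PACF at lag k is phi_{kk}, the last component of the solution
to the Yule-Walker system G_k phi = r_k where
  (G_k)_{ij} = rho(|i - j|), (r_k)_i = rho(i), i,j = 1..k.
Equivalently, Durbin-Levinson gives phi_{kk} iteratively:
  phi_{11} = rho(1)
  phi_{kk} = [rho(k) - sum_{j=1..k-1} phi_{k-1,j} rho(k-j)]
            / [1 - sum_{j=1..k-1} phi_{k-1,j} rho(j)],
  phi_{k,j} = phi_{k-1,j} - phi_{kk} phi_{k-1,k-j},  j = 1..k-1.
Step k = 1:
  phi_11 = rho(1) = -0.4817.
Step k = 2:
  phi_22 = [rho(2) - phi_11 rho(1)] / [1 - phi_11 rho(1)] = [0.3123 - (-0.4817)(-0.4817)] / [1 - (-0.4817)(-0.4817)]
         = 0.08026511 / 0.76796511 = 0.104517.
  Update: phi_21 = phi_11 - phi_22 phi_11 = -0.4817 - (0.104517)(-0.4817) = -0.431354.
Step k = 3:
  phi_33 = [rho(3) - phi_21 rho(2) - phi_22 rho(1)] / [1 - phi_21 rho(1) - phi_22 rho(2)]
    numerator   = -0.0347 - (-0.431354)(0.3123) - (0.104517)(-0.4817) = 0.15035761
    denominator = 1 - (-0.431354)(-0.4817) - (0.104517)(0.3123) = 0.75957607
  phi_33 = 0.15035761 / 0.75957607 = 0.1979.
Therefore phi_{33} = 0.1979.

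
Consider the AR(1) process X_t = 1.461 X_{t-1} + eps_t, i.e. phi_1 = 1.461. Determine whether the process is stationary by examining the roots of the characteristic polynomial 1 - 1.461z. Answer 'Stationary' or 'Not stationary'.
\text{Not stationary}

The AR(p) characteristic polynomial is P(z) = 1 - 1.461z.
Stationarity requires all roots to lie outside the unit circle, i.e. |z| > 1 for every root.
This is linear in z: 1 + (-1.461) z = 0  =>  z = -1/(-1.461) = 0.684463,  |z| = 0.684463.
Moduli of all roots: 0.6845.
All moduli strictly greater than 1? No.
Verdict: Not stationary.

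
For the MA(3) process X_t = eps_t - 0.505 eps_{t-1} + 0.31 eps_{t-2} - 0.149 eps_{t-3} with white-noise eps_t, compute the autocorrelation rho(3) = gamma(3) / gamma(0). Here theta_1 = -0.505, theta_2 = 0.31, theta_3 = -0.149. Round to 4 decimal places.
\rho(3) = -0.1085

For an MA(q) process with theta_0 = 1, the autocovariance is
  gamma(k) = sigma^2 * sum_{i=0..q-k} theta_i * theta_{i+k},
and rho(k) = gamma(k) / gamma(0). Sigma^2 cancels.
  numerator   = (1)*(-0.149) = -0.149.
  denominator = (1)^2 + (-0.505)^2 + (0.31)^2 + (-0.149)^2 = 1.373326.
  rho(3) = -0.149 / 1.373326 = -0.1085.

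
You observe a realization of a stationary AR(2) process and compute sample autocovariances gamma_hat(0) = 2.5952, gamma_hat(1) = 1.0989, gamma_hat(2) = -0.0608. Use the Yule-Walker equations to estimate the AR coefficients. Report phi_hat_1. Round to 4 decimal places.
\hat\phi_{1} = 0.5280

The Yule-Walker equations for an AR(p) process read, in matrix form,
  Gamma_p phi = r_p,   with   (Gamma_p)_{ij} = gamma(|i - j|),
                       (r_p)_i = gamma(i),   i,j = 1..p.
Substitute the sample gammas (Toeplitz matrix and right-hand side of size 2):
  Gamma_p = [[2.5952, 1.0989], [1.0989, 2.5952]]
  r_p     = [1.0989, -0.0608]
Written out:
  2.5952 phi_1 + 1.0989 phi_2 = 1.0989
  1.0989 phi_1 + 2.5952 phi_2 = -0.0608
Solve by Cramer's rule:
  det = gamma(0)^2 - gamma(1)^2 = (2.5952)^2 - (1.0989)^2 = 6.73506304 - 1.20758121 = 5.52748183
  phi_hat_1 = [gamma(1) gamma(0) - gamma(1) gamma(2)] / det = [(1.0989)(2.5952) - (1.0989)(-0.0608)] / 5.52748183 = 2.9186784 / 5.52748183 = 0.528
  phi_hat_2 = [gamma(0) gamma(2) - gamma(1)^2] / det = [(2.5952)(-0.0608) - (1.0989)^2] / 5.52748183 = -1.36536937 / 5.52748183 = -0.247
So phi_hat = [0.5280, -0.2470].
Therefore phi_hat_1 = 0.5280.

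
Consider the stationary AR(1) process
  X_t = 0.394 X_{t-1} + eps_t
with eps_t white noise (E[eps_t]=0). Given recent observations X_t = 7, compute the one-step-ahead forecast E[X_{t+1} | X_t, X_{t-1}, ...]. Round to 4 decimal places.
E[X_{t+1} \mid \mathcal F_t] = 2.7580

For an AR(p) model X_t = c + sum_i phi_i X_{t-i} + eps_t, the
one-step-ahead conditional mean is
  E[X_{t+1} | X_t, ...] = c + sum_i phi_i X_{t+1-i}.
Substitute known values:
  E[X_{t+1} | ...] = (0.394) * (7)
                   = 2.7580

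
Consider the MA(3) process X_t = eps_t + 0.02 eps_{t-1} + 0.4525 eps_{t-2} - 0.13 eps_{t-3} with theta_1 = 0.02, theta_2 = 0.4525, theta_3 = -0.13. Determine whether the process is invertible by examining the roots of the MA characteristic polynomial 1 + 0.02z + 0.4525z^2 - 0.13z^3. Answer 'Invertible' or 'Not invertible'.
\text{Invertible}

The MA(q) characteristic polynomial is P(z) = 1 + 0.02z + 0.4525z^2 - 0.13z^3.
Invertibility requires all roots to lie outside the unit circle, i.e. |z| > 1 for every root.
Degree 3: look for a simple real root z0 first, then factor out (1 - z/z0) and solve the remaining quadratic.
Testing z0 = 4: P(4) = 1 + (0.02)(4) + (0.4525)(4)^2 + (-0.13)(4)^3
  = 1 + (0.08) + (7.24) + (-8.32) = 0.  So z_0 = 4 is a root, |z_0| = 4.
Divide out the factor (1 - 0.25 z) = (1 - z/z0) (since 1/z0 = 0.25):
  P(z) = (1 - 0.25 z)(1 + (0.27) z + (0.52) z^2)
  [check: z-coef 0.27 - (0.25) = 0.02; z^2-coef 0.52 - (0.25)(0.27) = 0.4525; z^3-coef -(0.25)(0.52) = -0.13.]
Remaining roots from the quadratic factor 1 + (0.27) z + (0.52) z^2:
  Set 1 + (0.27) z + (0.52) z^2 = 0, i.e. a z^2 + b z + c = 0 with a = 0.52, b = 0.27, c = 1.
  Discriminant D = b^2 - 4ac = (0.27)^2 - 4*(0.52)*1 = 0.0729 - (2.08) = -2.0071.
  D < 0, so the roots are the complex-conjugate pair z = (-b +/- i sqrt(-D)) / (2a) = -0.2596 +/- 1.3622i.
  For a conjugate pair |z|^2 = z * conj(z) = (product of roots) = c/a = 1/(0.52) = 1.923077, so |z| = sqrt(1.923077) = 1.3868 for both roots.
Moduli of all roots: 4.0000, 1.3868, 1.3868.
All moduli strictly greater than 1? Yes.
Verdict: Invertible.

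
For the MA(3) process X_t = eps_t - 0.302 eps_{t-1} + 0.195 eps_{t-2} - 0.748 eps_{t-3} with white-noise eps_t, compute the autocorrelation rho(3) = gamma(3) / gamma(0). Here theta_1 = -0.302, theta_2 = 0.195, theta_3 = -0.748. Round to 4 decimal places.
\rho(3) = -0.4429

For an MA(q) process with theta_0 = 1, the autocovariance is
  gamma(k) = sigma^2 * sum_{i=0..q-k} theta_i * theta_{i+k},
and rho(k) = gamma(k) / gamma(0). Sigma^2 cancels.
  numerator   = (1)*(-0.748) = -0.748.
  denominator = (1)^2 + (-0.302)^2 + (0.195)^2 + (-0.748)^2 = 1.688733.
  rho(3) = -0.748 / 1.688733 = -0.4429.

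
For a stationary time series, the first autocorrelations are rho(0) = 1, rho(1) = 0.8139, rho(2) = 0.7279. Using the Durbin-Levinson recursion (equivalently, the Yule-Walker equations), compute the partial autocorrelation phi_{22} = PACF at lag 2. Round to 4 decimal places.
\phi_{22} = 0.1939

The PACF at lag k is phi_{kk}, the last component of the solution
to the Yule-Walker system G_k phi = r_k where
  (G_k)_{ij} = rho(|i - j|), (r_k)_i = rho(i), i,j = 1..k.
Equivalently, Durbin-Levinson gives phi_{kk} iteratively:
  phi_{11} = rho(1)
  phi_{kk} = [rho(k) - sum_{j=1..k-1} phi_{k-1,j} rho(k-j)]
            / [1 - sum_{j=1..k-1} phi_{k-1,j} rho(j)],
  phi_{k,j} = phi_{k-1,j} - phi_{kk} phi_{k-1,k-j},  j = 1..k-1.
Step k = 1:
  phi_11 = rho(1) = 0.8139.
Step k = 2:
  phi_22 = [rho(2) - phi_11 rho(1)] / [1 - phi_11 rho(1)] = [0.7279 - (0.8139)(0.8139)] / [1 - (0.8139)(0.8139)]
         = 0.06546679 / 0.33756679 = 0.1939.
Therefore phi_{22} = 0.1939.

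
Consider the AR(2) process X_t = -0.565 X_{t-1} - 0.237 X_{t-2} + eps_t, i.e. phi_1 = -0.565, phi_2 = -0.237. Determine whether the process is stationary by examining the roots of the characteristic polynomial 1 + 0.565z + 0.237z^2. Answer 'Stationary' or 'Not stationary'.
\text{Stationary}

The AR(p) characteristic polynomial is P(z) = 1 + 0.565z + 0.237z^2.
Stationarity requires all roots to lie outside the unit circle, i.e. |z| > 1 for every root.
Set 1 + (0.565) z + (0.237) z^2 = 0, i.e. a z^2 + b z + c = 0 with a = 0.237, b = 0.565, c = 1.
Discriminant D = b^2 - 4ac = (0.565)^2 - 4*(0.237)*1 = 0.319225 - (0.948) = -0.628775.
D < 0, so the roots are the complex-conjugate pair z = (-b +/- i sqrt(-D)) / (2a) = -1.192 +/- 1.6729i.
For a conjugate pair |z|^2 = z * conj(z) = (product of roots) = c/a = 1/(0.237) = 4.219409, so |z| = sqrt(4.219409) = 2.0541 for both roots.
Moduli of all roots: 2.0541, 2.0541.
All moduli strictly greater than 1? Yes.
Verdict: Stationary.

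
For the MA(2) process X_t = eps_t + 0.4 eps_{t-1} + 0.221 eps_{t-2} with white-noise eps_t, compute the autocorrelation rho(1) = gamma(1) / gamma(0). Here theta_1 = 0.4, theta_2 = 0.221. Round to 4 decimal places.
\rho(1) = 0.4040

For an MA(q) process with theta_0 = 1, the autocovariance is
  gamma(k) = sigma^2 * sum_{i=0..q-k} theta_i * theta_{i+k},
and rho(k) = gamma(k) / gamma(0). Sigma^2 cancels.
  numerator   = (1)*(0.4) + (0.4)*(0.221) = 0.4884.
  denominator = (1)^2 + (0.4)^2 + (0.221)^2 = 1.208841.
  rho(1) = 0.4884 / 1.208841 = 0.4040.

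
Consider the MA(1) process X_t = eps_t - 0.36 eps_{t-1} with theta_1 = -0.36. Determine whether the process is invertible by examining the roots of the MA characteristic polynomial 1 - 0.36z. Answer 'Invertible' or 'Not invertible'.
\text{Invertible}

The MA(q) characteristic polynomial is P(z) = 1 - 0.36z.
Invertibility requires all roots to lie outside the unit circle, i.e. |z| > 1 for every root.
This is linear in z: 1 + (-0.36) z = 0  =>  z = -1/(-0.36) = 2.777778,  |z| = 2.777778.
Moduli of all roots: 2.7778.
All moduli strictly greater than 1? Yes.
Verdict: Invertible.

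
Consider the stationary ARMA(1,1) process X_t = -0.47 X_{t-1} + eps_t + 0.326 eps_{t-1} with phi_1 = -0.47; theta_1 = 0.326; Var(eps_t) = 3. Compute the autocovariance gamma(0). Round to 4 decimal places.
\gamma(0) = 3.0798

Multiply the model equation by X_{t-k} and take expectations. With theta_0 = psi_0 = 1 and psi_j the MA(infinity) weights, this gives
  gamma(k) - sum_i phi_i gamma(k-i) = c_k,
  c_k = sigma^2 * sum_{j=k..q} theta_j psi_{j-k}   (c_k = 0 for k > q),
using gamma(-m) = gamma(m).
psi-weights needed (psi_j = theta_j + sum_i phi_i psi_{j-i}):
  psi_1 = theta_1 + phi_1 = 0.326 + (-0.47) = -0.144
Right-hand sides:
  c_0 = sigma^2 (1 + theta_1 psi_1) = 3 * (1 + (0.326)(-0.144)) = 3 * 0.953056 = 2.859168
  c_1 = sigma^2 theta_1 = 3 * (0.326) = 0.978
  c_2 = 0
Equations for k = 0 and k = 1 (AR order 1):
  gamma(0) = phi_1 gamma(1) + c_0
  gamma(1) = phi_1 gamma(0) + c_1
Substituting the second into the first: gamma(0) (1 - phi_1^2) = c_0 + phi_1 c_1, so
  gamma(0) = (c_0 + phi_1 c_1) / (1 - phi_1^2) = (2.859168 + (-0.47)(0.978)) / (1 - (-0.47)^2) = 2.399508 / 0.7791 = 3.079846.
Therefore gamma(0) = 3.0798 (to 4 decimal places).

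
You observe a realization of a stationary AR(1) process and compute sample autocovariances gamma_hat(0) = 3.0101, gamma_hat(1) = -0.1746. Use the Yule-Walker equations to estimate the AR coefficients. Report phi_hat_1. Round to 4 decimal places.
\hat\phi_{1} = -0.0580

The Yule-Walker equations for an AR(p) process read, in matrix form,
  Gamma_p phi = r_p,   with   (Gamma_p)_{ij} = gamma(|i - j|),
                       (r_p)_i = gamma(i),   i,j = 1..p.
Substitute the sample gammas (Toeplitz matrix and right-hand side of size 1):
  Gamma_p = [[3.0101]]
  r_p     = [-0.1746]
With p = 1 this is the single equation gamma(0) phi_1 = gamma(1):
  phi_hat_1 = gamma(1) / gamma(0) = -0.1746 / 3.0101 = -0.0580.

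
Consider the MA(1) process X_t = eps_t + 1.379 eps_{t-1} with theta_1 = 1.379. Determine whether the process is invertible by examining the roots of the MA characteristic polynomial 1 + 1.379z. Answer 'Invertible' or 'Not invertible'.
\text{Not invertible}

The MA(q) characteristic polynomial is P(z) = 1 + 1.379z.
Invertibility requires all roots to lie outside the unit circle, i.e. |z| > 1 for every root.
This is linear in z: 1 + (1.379) z = 0  =>  z = -1/(1.379) = -0.725163,  |z| = 0.725163.
Moduli of all roots: 0.7252.
All moduli strictly greater than 1? No.
Verdict: Not invertible.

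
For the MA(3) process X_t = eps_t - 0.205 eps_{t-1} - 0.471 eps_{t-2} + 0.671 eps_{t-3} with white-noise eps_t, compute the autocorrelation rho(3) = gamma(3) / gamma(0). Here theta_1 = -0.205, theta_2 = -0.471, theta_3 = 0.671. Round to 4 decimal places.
\rho(3) = 0.3915

For an MA(q) process with theta_0 = 1, the autocovariance is
  gamma(k) = sigma^2 * sum_{i=0..q-k} theta_i * theta_{i+k},
and rho(k) = gamma(k) / gamma(0). Sigma^2 cancels.
  numerator   = (1)*(0.671) = 0.671.
  denominator = (1)^2 + (-0.205)^2 + (-0.471)^2 + (0.671)^2 = 1.714107.
  rho(3) = 0.671 / 1.714107 = 0.3915.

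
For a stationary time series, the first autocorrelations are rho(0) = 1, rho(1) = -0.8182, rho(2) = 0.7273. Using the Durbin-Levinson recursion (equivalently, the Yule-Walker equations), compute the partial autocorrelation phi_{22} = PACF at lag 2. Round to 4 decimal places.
\phi_{22} = 0.1750

The PACF at lag k is phi_{kk}, the last component of the solution
to the Yule-Walker system G_k phi = r_k where
  (G_k)_{ij} = rho(|i - j|), (r_k)_i = rho(i), i,j = 1..k.
Equivalently, Durbin-Levinson gives phi_{kk} iteratively:
  phi_{11} = rho(1)
  phi_{kk} = [rho(k) - sum_{j=1..k-1} phi_{k-1,j} rho(k-j)]
            / [1 - sum_{j=1..k-1} phi_{k-1,j} rho(j)],
  phi_{k,j} = phi_{k-1,j} - phi_{kk} phi_{k-1,k-j},  j = 1..k-1.
Step k = 1:
  phi_11 = rho(1) = -0.8182.
Step k = 2:
  phi_22 = [rho(2) - phi_11 rho(1)] / [1 - phi_11 rho(1)] = [0.7273 - (-0.8182)(-0.8182)] / [1 - (-0.8182)(-0.8182)]
         = 0.05784876 / 0.33054876 = 0.175.
Therefore phi_{22} = 0.1750.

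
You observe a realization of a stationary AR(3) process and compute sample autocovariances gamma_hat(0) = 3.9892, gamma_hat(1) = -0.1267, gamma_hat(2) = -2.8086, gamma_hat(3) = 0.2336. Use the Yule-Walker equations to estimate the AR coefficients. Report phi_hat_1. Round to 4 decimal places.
\hat\phi_{1} = -0.0570

The Yule-Walker equations for an AR(p) process read, in matrix form,
  Gamma_p phi = r_p,   with   (Gamma_p)_{ij} = gamma(|i - j|),
                       (r_p)_i = gamma(i),   i,j = 1..p.
Substitute the sample gammas (Toeplitz matrix and right-hand side of size 3):
  Gamma_p = [[3.9892, -0.1267, -2.8086], [-0.1267, 3.9892, -0.1267], [-2.8086, -0.1267, 3.9892]]
  r_p     = [-0.1267, -2.8086, 0.2336]
Written out (R1..R3):
  (R1) 3.9892 phi_1 - 0.1267 phi_2 - 2.8086 phi_3 = -0.1267
  (R2) -0.1267 phi_1 + 3.9892 phi_2 - 0.1267 phi_3 = -2.8086
  (R3) -2.8086 phi_1 - 0.1267 phi_2 + 3.9892 phi_3 = 0.2336
Gaussian elimination:
  R2 <- R2 - (-0.1267/3.9892) R1 = R2 - (-0.031761) R1:  3.985176 phi_2 - 0.215903 phi_3 = -2.812624
  R3 <- R3 - (-2.8086/3.9892) R1 = R3 - (-0.704051) R1:  -0.215903 phi_2 + 2.011803 phi_3 = 0.144397
  R3 <- R3 - (-0.215903/3.985176) R2 = R3 - (-0.054177) R2:  2.000106 phi_3 = -0.007982
Back-substitution:
  phi_hat_3 = -0.007982 / 2.000106 = -0.003991
  phi_hat_2 = (-2.812624 - (-0.215903)(-0.003991)) / 3.985176 = -0.705988
  phi_hat_1 = (-0.1267 - (-0.1267)(-0.705988) - (-2.8086)(-0.003991)) / 3.9892 = -0.056993
So phi_hat = [-0.0570, -0.7060, -0.0040].
Therefore phi_hat_1 = -0.0570.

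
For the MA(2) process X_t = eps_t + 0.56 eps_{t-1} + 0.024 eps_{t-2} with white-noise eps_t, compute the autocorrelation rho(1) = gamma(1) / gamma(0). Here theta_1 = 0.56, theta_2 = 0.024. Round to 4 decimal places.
\rho(1) = 0.4363

For an MA(q) process with theta_0 = 1, the autocovariance is
  gamma(k) = sigma^2 * sum_{i=0..q-k} theta_i * theta_{i+k},
and rho(k) = gamma(k) / gamma(0). Sigma^2 cancels.
  numerator   = (1)*(0.56) + (0.56)*(0.024) = 0.57344.
  denominator = (1)^2 + (0.56)^2 + (0.024)^2 = 1.314176.
  rho(1) = 0.57344 / 1.314176 = 0.4363.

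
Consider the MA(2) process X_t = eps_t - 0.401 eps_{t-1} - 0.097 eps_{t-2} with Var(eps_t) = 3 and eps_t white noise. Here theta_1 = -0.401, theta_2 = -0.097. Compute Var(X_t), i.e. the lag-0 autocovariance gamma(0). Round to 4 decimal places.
\gamma(0) = 3.5106

For an MA(q) process X_t = eps_t + sum_i theta_i eps_{t-i} with
Var(eps_t) = sigma^2, the variance is
  gamma(0) = sigma^2 * (1 + sum_i theta_i^2).
  sum_i theta_i^2 = (-0.401)^2 + (-0.097)^2 = 0.160801 + 0.009409 = 0.17021.
  gamma(0) = 3 * (1 + 0.17021) = 3 * 1.17021 = 3.51063, which rounds to 3.5106.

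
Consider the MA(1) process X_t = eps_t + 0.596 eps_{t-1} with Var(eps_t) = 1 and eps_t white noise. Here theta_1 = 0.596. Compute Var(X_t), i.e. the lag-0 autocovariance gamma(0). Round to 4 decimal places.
\gamma(0) = 1.3552

For an MA(q) process X_t = eps_t + sum_i theta_i eps_{t-i} with
Var(eps_t) = sigma^2, the variance is
  gamma(0) = sigma^2 * (1 + sum_i theta_i^2).
  sum_i theta_i^2 = (0.596)^2 = 0.355216.
  gamma(0) = 1 * (1 + 0.355216) = 1 * 1.355216 = 1.355216, which rounds to 1.3552.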